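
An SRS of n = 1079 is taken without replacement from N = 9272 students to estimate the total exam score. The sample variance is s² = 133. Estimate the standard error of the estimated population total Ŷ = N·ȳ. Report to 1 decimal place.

3060.0

Var(Ŷ) = N²·Var(ȳ) = N²·(1 − n/N)·s²/n.
f = 1079/9272 = 0.11637187; Var(ȳ) = 0.88362813·133/1079 = 0.10891802.
Var(Ŷ) = 9272² · 0.10891802 = 9.3636804 × 10^6.
SE(Ŷ) = √(9.3636804 × 10^6) = 3060.0.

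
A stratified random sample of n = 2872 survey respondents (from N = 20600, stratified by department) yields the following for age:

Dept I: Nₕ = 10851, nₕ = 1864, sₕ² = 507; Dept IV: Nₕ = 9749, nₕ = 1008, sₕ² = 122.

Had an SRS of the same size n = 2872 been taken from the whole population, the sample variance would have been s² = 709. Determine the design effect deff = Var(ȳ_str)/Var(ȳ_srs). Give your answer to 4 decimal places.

0.4086

Var(ȳ_str) = Σ Wₕ²(1−fₕ)sₕ²/nₕ with Wₕ = Nₕ/20600:
  Dept I: (10851/20600)²·(1−1864/10851)·507/1864 = 0.06250462
  Dept IV: (9749/20600)²·(1−1008/9749)·122/1008 = 0.024304464
  → Var(ȳ_str) = 0.086809084.
Var(ȳ_srs) = (1 − 2872/20600)·709/2872 = 0.21244882.
deff = 0.086809084 / 0.21244882 = 0.4086.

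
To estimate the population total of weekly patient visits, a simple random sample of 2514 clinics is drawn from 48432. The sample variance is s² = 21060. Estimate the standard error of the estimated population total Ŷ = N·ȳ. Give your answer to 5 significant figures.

Var(Ŷ) = N²·Var(ȳ) = N²·(1 − n/N)·s²/n.
f = 2514/48432 = 0.05190783; Var(ȳ) = 0.94809217·21060/2514 = 7.9422518.
Var(Ŷ) = 48432² · 7.9422518 = 1.8629811 × 10^10.
SE(Ŷ) = √(1.8629811 × 10^10) = 136490.

136490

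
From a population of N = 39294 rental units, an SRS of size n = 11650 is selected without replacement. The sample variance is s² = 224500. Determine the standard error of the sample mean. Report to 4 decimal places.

3.6820

Under SRS without replacement, Var(ȳ) = (1 − f)·s²/n with f = n/N = 11650/39294 = 0.29648292.
Var(ȳ) = (1 − 0.29648292)·224500/11650 = 0.70351708·19.270386 = 13.557046.
SE(ȳ) = √(13.557046) = 3.6820.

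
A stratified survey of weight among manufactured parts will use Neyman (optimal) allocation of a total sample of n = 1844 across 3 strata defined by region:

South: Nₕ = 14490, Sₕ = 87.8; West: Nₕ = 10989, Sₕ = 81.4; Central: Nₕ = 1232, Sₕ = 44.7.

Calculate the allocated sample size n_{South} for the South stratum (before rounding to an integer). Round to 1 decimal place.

Neyman allocation: nₕ = n·NₕSₕ / Σⱼ NⱼSⱼ.
Σ NⱼSⱼ = 14490·87.8 + 10989·81.4 + 1232·44.7 = 2.221797 × 10^6.
n_{South} = 1844·14490·87.8 / (2.221797 × 10^6) = 1055.9.

1055.9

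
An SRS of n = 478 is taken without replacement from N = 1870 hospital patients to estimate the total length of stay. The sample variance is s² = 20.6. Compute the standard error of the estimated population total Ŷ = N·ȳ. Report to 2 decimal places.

Var(Ŷ) = N²·Var(ȳ) = N²·(1 − n/N)·s²/n.
f = 478/1870 = 0.25561497; Var(ȳ) = 0.74438503·20.6/478 = 0.032080192.
Var(Ŷ) = 1870² · 0.032080192 = 112181.22.
SE(Ŷ) = √(112181.22) = 334.93.

334.93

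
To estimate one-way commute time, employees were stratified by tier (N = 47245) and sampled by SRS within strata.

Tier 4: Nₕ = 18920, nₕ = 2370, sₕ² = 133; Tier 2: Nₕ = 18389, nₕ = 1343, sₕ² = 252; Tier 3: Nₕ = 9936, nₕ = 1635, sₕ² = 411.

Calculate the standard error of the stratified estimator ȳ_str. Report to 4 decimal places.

Var(ȳ_str) = Σₕ Wₕ²(1 − fₕ)sₕ²/nₕ with Wₕ = Nₕ/N, N = 47245.
Tier 4: Wₕ = 0.40046566; term = 0.40046566²·(1 − 0.12526427)·133/2370 = 0.0078724646.
Tier 2: Wₕ = 0.38922637; term = 0.38922637²·(1 − 0.07303279)·252/1343 = 0.026350777.
Tier 3: Wₕ = 0.21030797; term = 0.21030797²·(1 − 0.16455314)·411/1635 = 0.0092886876.
Sum = 0.043511929.
SE = √(0.043511929) = 0.2086.

0.2086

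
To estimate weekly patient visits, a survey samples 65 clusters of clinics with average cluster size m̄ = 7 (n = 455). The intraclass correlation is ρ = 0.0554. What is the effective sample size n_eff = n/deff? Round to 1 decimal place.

341.5

deff = 1 + (7 − 1)·0.0554 = 1 + 0.3324 = 1.3324.
n_eff = 455 / 1.3324 = 341.5.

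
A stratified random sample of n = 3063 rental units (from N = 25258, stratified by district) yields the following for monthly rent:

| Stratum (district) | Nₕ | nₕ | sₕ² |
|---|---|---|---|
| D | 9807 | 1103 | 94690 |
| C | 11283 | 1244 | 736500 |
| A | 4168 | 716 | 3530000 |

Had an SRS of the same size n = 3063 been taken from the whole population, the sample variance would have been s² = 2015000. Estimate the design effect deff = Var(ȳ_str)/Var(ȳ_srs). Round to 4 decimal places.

0.3941

Var(ȳ_str) = Σ Wₕ²(1−fₕ)sₕ²/nₕ with Wₕ = Nₕ/25258:
  D: (9807/25258)²·(1−1103/9807)·94690/1103 = 11.486448
  C: (11283/25258)²·(1−1244/11283)·736500/1244 = 105.11616
  A: (4168/25258)²·(1−716/4168)·3530000/716 = 111.18911
  → Var(ȳ_str) = 227.79172.
Var(ȳ_srs) = (1 − 3063/25258)·2015000/3063 = 578.07507.
deff = 227.79172 / 578.07507 = 0.3941.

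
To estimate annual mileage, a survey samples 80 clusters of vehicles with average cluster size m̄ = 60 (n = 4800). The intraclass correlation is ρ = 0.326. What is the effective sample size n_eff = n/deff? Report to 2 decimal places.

deff = 1 + (60 − 1)·0.326 = 1 + 19.234 = 20.234.
n_eff = 4800 / 20.234 = 237.22.

237.22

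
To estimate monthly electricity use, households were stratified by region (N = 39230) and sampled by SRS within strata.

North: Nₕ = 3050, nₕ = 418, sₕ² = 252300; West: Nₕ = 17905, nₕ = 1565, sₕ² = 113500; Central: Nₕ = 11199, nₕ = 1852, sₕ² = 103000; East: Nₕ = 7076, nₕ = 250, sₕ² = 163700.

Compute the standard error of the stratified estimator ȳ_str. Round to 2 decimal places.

Var(ȳ_str) = Σₕ Wₕ²(1 − fₕ)sₕ²/nₕ with Wₕ = Nₕ/N, N = 39230.
North: Wₕ = 0.07774662; term = 0.07774662²·(1 − 0.13704918)·252300/418 = 3.1484013.
West: Wₕ = 0.45641091; term = 0.45641091²·(1 − 0.08740575)·113500/1565 = 13.787048.
Central: Wₕ = 0.28547030; term = 0.28547030²·(1 − 0.16537191)·103000/1852 = 3.7827803.
East: Wₕ = 0.18037216; term = 0.18037216²·(1 − 0.03533070)·163700/250 = 20.550678.
Sum = 41.268908.
SE = √(41.268908) = 6.42.

6.42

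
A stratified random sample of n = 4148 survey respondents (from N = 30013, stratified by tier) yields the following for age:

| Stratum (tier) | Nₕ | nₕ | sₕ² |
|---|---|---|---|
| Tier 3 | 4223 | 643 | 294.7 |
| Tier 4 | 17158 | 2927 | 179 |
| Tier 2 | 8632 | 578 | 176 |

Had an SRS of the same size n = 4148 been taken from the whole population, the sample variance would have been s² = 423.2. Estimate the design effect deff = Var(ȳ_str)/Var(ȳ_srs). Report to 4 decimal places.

0.5433

Var(ȳ_str) = Σ Wₕ²(1−fₕ)sₕ²/nₕ with Wₕ = Nₕ/30013:
  Tier 3: (4223/30013)²·(1−643/4223)·294.7/643 = 0.0076922688
  Tier 4: (17158/30013)²·(1−2927/17158)·179/2927 = 0.016577291
  Tier 2: (8632/30013)²·(1−578/8632)·176/578 = 0.023501148
  → Var(ȳ_str) = 0.047770708.
Var(ȳ_srs) = (1 − 4148/30013)·423.2/4148 = 0.087924516.
deff = 0.047770708 / 0.087924516 = 0.5433.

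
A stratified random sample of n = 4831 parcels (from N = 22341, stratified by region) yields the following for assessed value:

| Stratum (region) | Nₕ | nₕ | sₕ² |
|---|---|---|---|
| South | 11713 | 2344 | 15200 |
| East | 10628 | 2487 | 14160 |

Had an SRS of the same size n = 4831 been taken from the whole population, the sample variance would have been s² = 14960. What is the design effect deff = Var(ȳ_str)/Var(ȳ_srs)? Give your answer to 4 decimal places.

0.9941

Var(ȳ_str) = Σ Wₕ²(1−fₕ)sₕ²/nₕ with Wₕ = Nₕ/22341:
  South: (11713/22341)²·(1−2344/11713)·15200/2344 = 1.4257459
  East: (10628/22341)²·(1−2487/10628)·14160/2487 = 0.98698727
  → Var(ȳ_str) = 2.4127332.
Var(ȳ_srs) = (1 − 4831/22341)·14960/4831 = 2.4270465.
deff = 2.4127332 / 2.4270465 = 0.9941.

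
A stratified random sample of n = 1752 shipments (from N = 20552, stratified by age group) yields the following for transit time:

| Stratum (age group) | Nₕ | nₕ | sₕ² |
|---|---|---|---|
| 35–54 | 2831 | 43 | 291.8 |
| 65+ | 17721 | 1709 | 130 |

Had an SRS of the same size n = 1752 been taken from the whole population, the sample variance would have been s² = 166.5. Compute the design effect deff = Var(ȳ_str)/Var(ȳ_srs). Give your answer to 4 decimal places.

Var(ȳ_str) = Σ Wₕ²(1−fₕ)sₕ²/nₕ with Wₕ = Nₕ/20552:
  35–54: (2831/20552)²·(1−43/2831)·291.8/43 = 0.12680643
  65+: (17721/20552)²·(1−1709/17721)·130/1709 = 0.051100708
  → Var(ȳ_str) = 0.17790714.
Var(ȳ_srs) = (1 − 1752/20552)·166.5/1752 = 0.086932845.
deff = 0.17790714 / 0.086932845 = 2.0465.

2.0465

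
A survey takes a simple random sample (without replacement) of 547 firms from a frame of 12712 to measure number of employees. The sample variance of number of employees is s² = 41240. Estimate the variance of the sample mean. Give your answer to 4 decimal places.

72.1489

Under SRS without replacement, Var(ȳ) = (1 − f)·s²/n with f = n/N = 547/12712 = 0.04303021.
Var(ȳ) = (1 − 0.04303021)·41240/547 = 0.95696979·75.393053 = 72.148874.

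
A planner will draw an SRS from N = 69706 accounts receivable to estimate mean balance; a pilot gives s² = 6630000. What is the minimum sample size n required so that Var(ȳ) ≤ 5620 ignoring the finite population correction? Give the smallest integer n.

Without fpc, n₀ = s²/D = 6630000/5620 = 1179.7153.
Rounding up, n = 1180.

1180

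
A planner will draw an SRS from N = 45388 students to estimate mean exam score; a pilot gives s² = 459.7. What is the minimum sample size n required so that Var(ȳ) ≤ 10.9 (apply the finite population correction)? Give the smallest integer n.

43

Without fpc, n₀ = s²/D = 459.7/10.9 = 42.1743.
With fpc, (1 − n/N)·s²/n ≤ D requires n ≥ n₀/(1 + n₀/N) = 42.1743/(1 + 42.1743/45388) = 42.1351.
Rounding up, n = 43.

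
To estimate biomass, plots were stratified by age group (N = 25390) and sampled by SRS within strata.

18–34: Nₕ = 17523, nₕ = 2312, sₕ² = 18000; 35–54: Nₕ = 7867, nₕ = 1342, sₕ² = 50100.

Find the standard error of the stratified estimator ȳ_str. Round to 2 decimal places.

Var(ȳ_str) = Σₕ Wₕ²(1 − fₕ)sₕ²/nₕ with Wₕ = Nₕ/N, N = 25390.
18–34: Wₕ = 0.69015360; term = 0.69015360²·(1 − 0.13194088)·18000/2312 = 3.2190335.
35–54: Wₕ = 0.30984640; term = 0.30984640²·(1 − 0.17058599)·50100/1342 = 2.972689.
Sum = 6.1917225.
SE = √(6.1917225) = 2.49.

2.49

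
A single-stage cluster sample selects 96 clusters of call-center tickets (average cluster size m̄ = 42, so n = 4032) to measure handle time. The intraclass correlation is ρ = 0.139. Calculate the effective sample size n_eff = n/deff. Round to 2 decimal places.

deff = 1 + (42 − 1)·0.139 = 1 + 5.699 = 6.699.
n_eff = 4032 / 6.699 = 601.88.

601.88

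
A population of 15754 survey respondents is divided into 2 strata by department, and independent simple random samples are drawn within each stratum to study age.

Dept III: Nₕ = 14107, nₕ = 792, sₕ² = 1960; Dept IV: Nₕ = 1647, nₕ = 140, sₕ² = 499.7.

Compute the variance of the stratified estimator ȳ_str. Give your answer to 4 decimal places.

Var(ȳ_str) = Σₕ Wₕ²(1 − fₕ)sₕ²/nₕ with Wₕ = Nₕ/N, N = 15754.
Dept III: Wₕ = 0.89545512; term = 0.89545512²·(1 − 0.05614234)·1960/792 = 1.8729451.
Dept IV: Wₕ = 0.10454488; term = 0.10454488²·(1 − 0.08500304)·499.7/140 = 0.035694926.
Sum = 1.90864.

1.9086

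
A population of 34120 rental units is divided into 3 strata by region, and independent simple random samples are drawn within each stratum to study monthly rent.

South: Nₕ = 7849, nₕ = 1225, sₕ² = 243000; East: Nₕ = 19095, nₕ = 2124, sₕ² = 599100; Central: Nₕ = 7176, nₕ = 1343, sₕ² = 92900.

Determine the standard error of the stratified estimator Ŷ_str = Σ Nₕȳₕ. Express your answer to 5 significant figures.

Var(Ŷ_str) = Σₕ Nₕ²(1 − fₕ)sₕ²/nₕ.
South: 7849²·(1 − 1225/7849)·243000/1225 = 1.0313471 × 10^10.
East: 19095²·(1 − 2124/19095)·599100/2124 = 9.140541 × 10^10.
Central: 7176²·(1 − 1343/7176)·92900/1343 = 2.8954369 × 10^9.
Sum = 1.0461432 × 10^11.
SE = √(1.0461432 × 10^11) = 323440.

323440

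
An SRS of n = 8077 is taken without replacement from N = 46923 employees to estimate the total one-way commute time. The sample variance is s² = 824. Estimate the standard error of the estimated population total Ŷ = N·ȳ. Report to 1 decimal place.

Var(Ŷ) = N²·Var(ȳ) = N²·(1 − n/N)·s²/n.
f = 8077/46923 = 0.17213307; Var(ȳ) = 0.82786693·824/8077 = 0.084457391.
Var(Ŷ) = 46923² · 0.084457391 = 1.8595557 × 10^8.
SE(Ŷ) = √(1.8595557 × 10^8) = 13636.6.

13636.6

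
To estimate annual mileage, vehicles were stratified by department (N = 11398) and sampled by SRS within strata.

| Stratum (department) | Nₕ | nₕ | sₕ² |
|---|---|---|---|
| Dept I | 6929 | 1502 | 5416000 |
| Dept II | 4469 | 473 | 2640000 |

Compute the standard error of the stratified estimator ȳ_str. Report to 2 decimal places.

Var(ȳ_str) = Σₕ Wₕ²(1 − fₕ)sₕ²/nₕ with Wₕ = Nₕ/N, N = 11398.
Dept I: Wₕ = 0.60791367; term = 0.60791367²·(1 − 0.21677010)·5416000/1502 = 1043.7147.
Dept II: Wₕ = 0.39208633; term = 0.39208633²·(1 − 0.10584023)·2640000/473 = 767.22247.
Sum = 1810.9372.
SE = √(1810.9372) = 42.56.

42.56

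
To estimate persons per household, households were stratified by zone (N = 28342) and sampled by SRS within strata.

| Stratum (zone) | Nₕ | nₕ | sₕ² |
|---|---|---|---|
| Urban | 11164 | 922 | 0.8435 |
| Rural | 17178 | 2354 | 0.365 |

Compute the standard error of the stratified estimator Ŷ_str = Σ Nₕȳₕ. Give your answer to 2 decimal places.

Var(Ŷ_str) = Σₕ Nₕ²(1 − fₕ)sₕ²/nₕ.
Urban: 11164²·(1 − 922/11164)·0.8435/922 = 104606.52.
Rural: 17178²·(1 − 2354/17178)·0.365/2354 = 39484.297.
Sum = 144090.82.
SE = √(144090.82) = 379.59.

379.59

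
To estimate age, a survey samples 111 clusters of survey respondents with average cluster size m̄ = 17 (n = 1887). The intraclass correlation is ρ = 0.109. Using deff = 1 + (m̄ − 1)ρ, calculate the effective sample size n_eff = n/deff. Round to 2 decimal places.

687.68

deff = 1 + (17 − 1)·0.109 = 1 + 1.744 = 2.744.
n_eff = 1887 / 2.744 = 687.68.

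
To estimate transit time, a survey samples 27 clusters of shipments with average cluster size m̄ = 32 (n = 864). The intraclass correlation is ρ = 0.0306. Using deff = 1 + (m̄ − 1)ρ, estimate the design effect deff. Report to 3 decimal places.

1.949

deff = 1 + (32 − 1)·0.0306 = 1 + 0.9486 = 1.9486.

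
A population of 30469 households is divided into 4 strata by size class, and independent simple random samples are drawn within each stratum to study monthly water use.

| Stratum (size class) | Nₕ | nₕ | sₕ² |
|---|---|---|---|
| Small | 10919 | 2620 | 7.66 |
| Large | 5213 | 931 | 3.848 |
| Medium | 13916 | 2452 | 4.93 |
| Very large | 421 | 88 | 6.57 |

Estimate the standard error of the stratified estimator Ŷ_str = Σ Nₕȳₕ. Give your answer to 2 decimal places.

829.71

Var(Ŷ_str) = Σₕ Nₕ²(1 − fₕ)sₕ²/nₕ.
Small: 10919²·(1 − 2620/10919)·7.66/2620 = 264933.03.
Large: 5213²·(1 − 931/5213)·3.848/931 = 92261.343.
Medium: 13916²·(1 − 2452/13916)·4.93/2452 = 320757.67.
Very large: 421²·(1 − 88/421)·6.57/88 = 10466.682.
Sum = 688418.73.
SE = √(688418.73) = 829.71.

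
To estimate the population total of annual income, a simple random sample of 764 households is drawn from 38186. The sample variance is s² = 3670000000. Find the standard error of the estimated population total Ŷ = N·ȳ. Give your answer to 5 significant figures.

8.2852 × 10^7

Var(Ŷ) = N²·Var(ȳ) = N²·(1 − n/N)·s²/n.
f = 764/38186 = 0.02000733; Var(ȳ) = 0.97999267·3670000000/764 = 4.7075564 × 10^6.
Var(Ŷ) = 38186² · (4.7075564 × 10^6) = 6.8644203 × 10^15.
SE(Ŷ) = √(6.8644203 × 10^15) = 8.2852 × 10^7.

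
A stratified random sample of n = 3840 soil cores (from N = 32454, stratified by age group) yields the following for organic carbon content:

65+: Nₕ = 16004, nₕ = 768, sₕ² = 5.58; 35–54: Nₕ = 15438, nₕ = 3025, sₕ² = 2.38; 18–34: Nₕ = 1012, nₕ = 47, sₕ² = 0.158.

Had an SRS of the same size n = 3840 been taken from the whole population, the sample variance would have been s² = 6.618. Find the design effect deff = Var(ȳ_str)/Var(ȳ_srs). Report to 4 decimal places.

1.2032

Var(ȳ_str) = Σ Wₕ²(1−fₕ)sₕ²/nₕ with Wₕ = Nₕ/32454:
  65+: (16004/32454)²·(1−768/16004)·5.58/768 = 0.0016820388
  35–54: (15438/32454)²·(1−3025/15438)·2.38/3025 = 1.4314722 × 10^-4
  18–34: (1012/32454)²·(1−47/1012)·0.158/47 = 3.1169554 × 10^-6
  → Var(ȳ_str) = 0.001828303.
Var(ȳ_srs) = (1 − 3840/32454)·6.618/3840 = 0.0015195181.
deff = 0.001828303 / 0.0015195181 = 1.2032.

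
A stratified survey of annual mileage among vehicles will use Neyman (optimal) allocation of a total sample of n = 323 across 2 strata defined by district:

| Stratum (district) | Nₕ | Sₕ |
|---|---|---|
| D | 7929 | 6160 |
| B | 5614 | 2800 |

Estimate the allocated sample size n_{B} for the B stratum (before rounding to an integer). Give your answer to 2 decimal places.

Neyman allocation: nₕ = n·NₕSₕ / Σⱼ NⱼSⱼ.
Σ NⱼSⱼ = 7929·6160 + 5614·2800 = 6.456184 × 10^7.
n_{B} = 323·5614·2800 / (6.456184 × 10^7) = 78.64.

78.64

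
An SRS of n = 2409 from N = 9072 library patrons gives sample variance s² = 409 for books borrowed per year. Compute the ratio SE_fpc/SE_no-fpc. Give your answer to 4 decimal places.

0.8570

f = n/N = 2409/9072 = 0.26554233.
SE_no-fpc = √(s²/n) = 0.41204368; SE_fpc = √((1−f)s²/n) = 0.35312352.
Ratio = √(1−f) = 0.85700506.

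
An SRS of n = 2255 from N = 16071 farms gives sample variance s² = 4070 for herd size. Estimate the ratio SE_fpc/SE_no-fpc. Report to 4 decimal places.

f = n/N = 2255/16071 = 0.14031485.
SE_no-fpc = √(s²/n) = 1.3434575; SE_fpc = √((1−f)s²/n) = 1.2456431.
Ratio = √(1−f) = 0.92719208.

0.9272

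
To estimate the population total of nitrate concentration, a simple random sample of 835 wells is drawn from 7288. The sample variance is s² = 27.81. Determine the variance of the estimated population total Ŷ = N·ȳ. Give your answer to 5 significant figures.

1.5663 × 10^6

Var(Ŷ) = N²·Var(ȳ) = N²·(1 − n/N)·s²/n.
f = 835/7288 = 0.11457190; Var(ȳ) = 0.88542810·27.81/835 = 0.029489528.
Var(Ŷ) = 7288² · 0.029489528 = 1.5663346 × 10^6.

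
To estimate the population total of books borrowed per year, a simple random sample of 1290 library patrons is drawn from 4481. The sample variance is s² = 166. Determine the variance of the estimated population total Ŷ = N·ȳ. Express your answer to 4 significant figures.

Var(Ŷ) = N²·Var(ȳ) = N²·(1 − n/N)·s²/n.
f = 1290/4481 = 0.28788217; Var(ȳ) = 0.71211783·166/1290 = 0.091636868.
Var(Ŷ) = 4481² · 0.091636868 = 1.8400098 × 10^6.

1.840 × 10^6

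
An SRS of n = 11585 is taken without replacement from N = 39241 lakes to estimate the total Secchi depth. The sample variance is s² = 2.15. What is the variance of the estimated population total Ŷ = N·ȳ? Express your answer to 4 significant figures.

Var(Ŷ) = N²·Var(ȳ) = N²·(1 − n/N)·s²/n.
f = 11585/39241 = 0.29522693; Var(ȳ) = 0.70477307·2.15/11585 = 1.3079517 × 10^-4.
Var(Ŷ) = 39241² · (1.3079517 × 10^-4) = 201405.74.

201400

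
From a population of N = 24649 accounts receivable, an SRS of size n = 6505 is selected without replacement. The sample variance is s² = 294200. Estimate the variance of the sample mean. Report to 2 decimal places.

Under SRS without replacement, Var(ȳ) = (1 − f)·s²/n with f = n/N = 6505/24649 = 0.26390523.
Var(ȳ) = (1 − 0.26390523)·294200/6505 = 0.73609477·45.226749 = 33.291173.

33.29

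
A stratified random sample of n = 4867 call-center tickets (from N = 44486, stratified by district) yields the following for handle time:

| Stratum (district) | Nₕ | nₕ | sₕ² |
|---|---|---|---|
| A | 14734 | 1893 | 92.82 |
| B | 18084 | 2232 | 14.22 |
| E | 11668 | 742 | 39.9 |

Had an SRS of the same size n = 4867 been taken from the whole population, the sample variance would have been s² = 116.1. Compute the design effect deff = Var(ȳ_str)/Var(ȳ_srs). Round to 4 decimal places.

0.4271

Var(ȳ_str) = Σ Wₕ²(1−fₕ)sₕ²/nₕ with Wₕ = Nₕ/44486:
  A: (14734/44486)²·(1−1893/14734)·92.82/1893 = 0.0046877425
  B: (18084/44486)²·(1−2232/18084)·14.22/2232 = 9.2286304 × 10^-4
  E: (11668/44486)²·(1−742/11668)·39.9/742 = 0.003464016
  → Var(ȳ_str) = 0.0090746215.
Var(ȳ_srs) = (1 − 4867/44486)·116.1/4867 = 0.021244721.
deff = 0.0090746215 / 0.021244721 = 0.4271.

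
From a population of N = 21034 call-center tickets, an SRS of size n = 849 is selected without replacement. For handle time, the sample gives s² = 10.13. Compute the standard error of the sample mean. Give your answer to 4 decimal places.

0.1070

Under SRS without replacement, Var(ȳ) = (1 − f)·s²/n with f = n/N = 849/21034 = 0.04036322.
Var(ȳ) = (1 − 0.04036322)·10.13/849 = 0.95963678·0.011931684 = 0.011450083.
SE(ȳ) = √(0.011450083) = 0.1070.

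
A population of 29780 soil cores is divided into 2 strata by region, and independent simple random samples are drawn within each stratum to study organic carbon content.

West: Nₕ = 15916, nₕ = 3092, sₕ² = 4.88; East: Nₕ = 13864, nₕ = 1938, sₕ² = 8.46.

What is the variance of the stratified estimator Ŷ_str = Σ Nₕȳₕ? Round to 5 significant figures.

Var(Ŷ_str) = Σₕ Nₕ²(1 − fₕ)sₕ²/nₕ.
West: 15916²·(1 − 3092/15916)·4.88/3092 = 322134.9.
East: 13864²·(1 − 1938/13864)·8.46/1938 = 721771.86.
Sum = 1.0439068 × 10^6.

1.0439 × 10^6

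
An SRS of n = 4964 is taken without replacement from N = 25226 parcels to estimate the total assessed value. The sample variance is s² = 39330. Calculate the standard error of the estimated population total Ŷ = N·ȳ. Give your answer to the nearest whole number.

Var(Ŷ) = N²·Var(ȳ) = N²·(1 − n/N)·s²/n.
f = 4964/25226 = 0.19678110; Var(ȳ) = 0.80321890·39330/4964 = 6.3639402.
Var(Ŷ) = 25226² · 6.3639402 = 4.0497002 × 10^9.
SE(Ŷ) = √(4.0497002 × 10^9) = 63637.

63637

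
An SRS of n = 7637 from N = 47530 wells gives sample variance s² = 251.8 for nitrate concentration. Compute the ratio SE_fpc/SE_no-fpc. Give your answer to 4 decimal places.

f = n/N = 7637/47530 = 0.16067747.
SE_no-fpc = √(s²/n) = 0.18157935; SE_fpc = √((1−f)s²/n) = 0.1663531.
Ratio = √(1−f) = 0.91614548.

0.9161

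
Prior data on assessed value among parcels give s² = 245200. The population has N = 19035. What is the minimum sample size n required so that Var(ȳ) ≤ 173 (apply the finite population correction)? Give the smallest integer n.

Without fpc, n₀ = s²/D = 245200/173 = 1417.3410.
With fpc, (1 − n/N)·s²/n ≤ D requires n ≥ n₀/(1 + n₀/N) = 1417.3410/(1 + 1417.3410/19035) = 1319.1197.
Rounding up, n = 1320.

1320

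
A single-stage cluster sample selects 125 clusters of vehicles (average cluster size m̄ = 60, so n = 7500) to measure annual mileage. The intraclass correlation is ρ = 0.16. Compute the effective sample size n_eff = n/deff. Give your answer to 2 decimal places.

718.39

deff = 1 + (60 − 1)·0.16 = 1 + 9.44 = 10.44.
n_eff = 7500 / 10.44 = 718.39.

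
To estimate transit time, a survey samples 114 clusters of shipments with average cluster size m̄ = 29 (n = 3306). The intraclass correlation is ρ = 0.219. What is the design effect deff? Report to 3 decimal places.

7.132

deff = 1 + (29 − 1)·0.219 = 1 + 6.132 = 7.132.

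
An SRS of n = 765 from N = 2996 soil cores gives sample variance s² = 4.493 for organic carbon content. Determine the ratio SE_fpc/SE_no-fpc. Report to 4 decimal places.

0.8629

f = n/N = 765/2996 = 0.25534045.
SE_no-fpc = √(s²/n) = 0.076636823; SE_fpc = √((1−f)s²/n) = 0.066132718.
Ratio = √(1−f) = 0.86293658.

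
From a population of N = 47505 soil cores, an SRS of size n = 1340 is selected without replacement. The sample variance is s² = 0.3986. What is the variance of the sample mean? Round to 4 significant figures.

Under SRS without replacement, Var(ȳ) = (1 − f)·s²/n with f = n/N = 1340/47505 = 0.02820756.
Var(ȳ) = (1 − 0.02820756)·0.3986/1340 = 0.97179244·2.9746269 × 10^-4 = 2.8907199 × 10^-4.

2.891 × 10^-4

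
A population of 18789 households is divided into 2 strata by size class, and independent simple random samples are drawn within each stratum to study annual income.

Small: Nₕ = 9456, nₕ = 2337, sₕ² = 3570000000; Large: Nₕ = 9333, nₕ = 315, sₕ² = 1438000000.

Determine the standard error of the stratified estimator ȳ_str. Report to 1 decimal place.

Var(ȳ_str) = Σₕ Wₕ²(1 − fₕ)sₕ²/nₕ with Wₕ = Nₕ/N, N = 18789.
Small: Wₕ = 0.50327319; term = 0.50327319²·(1 − 0.24714467)·3570000000/2337 = 291292.05.
Large: Wₕ = 0.49672681; term = 0.49672681²·(1 − 0.03375121)·1438000000/315 = 1.0883598 × 10^6.
Sum = 1.3796519 × 10^6.
SE = √(1.3796519 × 10^6) = 1174.6.

1174.6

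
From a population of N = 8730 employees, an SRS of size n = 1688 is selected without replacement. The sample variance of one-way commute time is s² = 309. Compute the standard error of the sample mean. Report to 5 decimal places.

Under SRS without replacement, Var(ȳ) = (1 − f)·s²/n with f = n/N = 1688/8730 = 0.19335624.
Var(ȳ) = (1 − 0.19335624)·309/1688 = 0.80664376·0.18305687 = 0.14766168.
SE(ȳ) = √(0.14766168) = 0.38427.

0.38427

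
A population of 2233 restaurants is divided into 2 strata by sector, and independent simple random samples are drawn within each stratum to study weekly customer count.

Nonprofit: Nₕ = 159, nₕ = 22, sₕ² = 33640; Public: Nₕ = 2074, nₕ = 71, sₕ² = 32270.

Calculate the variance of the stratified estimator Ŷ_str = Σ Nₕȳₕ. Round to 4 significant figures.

1.921 × 10^9

Var(Ŷ_str) = Σₕ Nₕ²(1 − fₕ)sₕ²/nₕ.
Nonprofit: 159²·(1 − 22/159)·33640/22 = 3.3308187 × 10^7.
Public: 2074²·(1 − 71/2074)·32270/71 = 1.8881232 × 10^9.
Sum = 1.9214314 × 10^9.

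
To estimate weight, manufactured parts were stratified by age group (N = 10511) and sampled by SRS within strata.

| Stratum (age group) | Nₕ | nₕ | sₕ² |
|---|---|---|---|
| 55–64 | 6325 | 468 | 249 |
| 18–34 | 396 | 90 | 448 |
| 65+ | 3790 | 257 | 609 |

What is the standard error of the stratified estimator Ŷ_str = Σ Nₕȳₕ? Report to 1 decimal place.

7214.1

Var(Ŷ_str) = Σₕ Nₕ²(1 − fₕ)sₕ²/nₕ.
55–64: 6325²·(1 − 468/6325)·249/468 = 1.9710119 × 10^7.
18–34: 396²·(1 − 90/396)·448/90 = 603187.2.
65+: 3790²·(1 − 257/3790)·609/257 = 3.1729777 × 10^7.
Sum = 5.2043083 × 10^7.
SE = √(5.2043083 × 10^7) = 7214.1.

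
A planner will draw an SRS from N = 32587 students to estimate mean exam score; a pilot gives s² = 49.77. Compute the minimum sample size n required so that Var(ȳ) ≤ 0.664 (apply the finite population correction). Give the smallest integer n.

75

Without fpc, n₀ = s²/D = 49.77/0.664 = 74.9548.
With fpc, (1 − n/N)·s²/n ≤ D requires n ≥ n₀/(1 + n₀/N) = 74.9548/(1 + 74.9548/32587) = 74.7828.
Rounding up, n = 75.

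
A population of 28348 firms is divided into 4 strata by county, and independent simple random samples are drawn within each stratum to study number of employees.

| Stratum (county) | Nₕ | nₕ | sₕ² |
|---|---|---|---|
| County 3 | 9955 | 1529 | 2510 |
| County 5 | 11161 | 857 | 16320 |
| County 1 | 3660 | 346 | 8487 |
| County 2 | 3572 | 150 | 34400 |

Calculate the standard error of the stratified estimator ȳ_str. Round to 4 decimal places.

Var(ȳ_str) = Σₕ Wₕ²(1 − fₕ)sₕ²/nₕ with Wₕ = Nₕ/N, N = 28348.
County 3: Wₕ = 0.35117116; term = 0.35117116²·(1 − 0.15359116)·2510/1529 = 0.17135.
County 5: Wₕ = 0.39371384; term = 0.39371384²·(1 − 0.07678523)·16320/857 = 2.7252318.
County 1: Wₕ = 0.12910964; term = 0.12910964²·(1 − 0.09453552)·8487/346 = 0.37022594.
County 2: Wₕ = 0.12600536; term = 0.12600536²·(1 − 0.04199328)·34400/150 = 3.4882997.
Sum = 6.7551074.
SE = √(6.7551074) = 2.5991.

2.5991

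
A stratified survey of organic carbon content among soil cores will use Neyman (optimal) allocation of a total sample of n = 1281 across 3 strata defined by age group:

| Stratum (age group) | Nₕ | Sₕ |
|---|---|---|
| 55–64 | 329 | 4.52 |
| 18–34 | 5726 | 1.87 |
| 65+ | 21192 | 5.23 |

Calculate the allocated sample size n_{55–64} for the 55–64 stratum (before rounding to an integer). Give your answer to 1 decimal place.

15.5

Neyman allocation: nₕ = n·NₕSₕ / Σⱼ NⱼSⱼ.
Σ NⱼSⱼ = 329·4.52 + 5726·1.87 + 21192·5.23 = 123028.86.
n_{55–64} = 1281·329·4.52 / 123028.86 = 15.5.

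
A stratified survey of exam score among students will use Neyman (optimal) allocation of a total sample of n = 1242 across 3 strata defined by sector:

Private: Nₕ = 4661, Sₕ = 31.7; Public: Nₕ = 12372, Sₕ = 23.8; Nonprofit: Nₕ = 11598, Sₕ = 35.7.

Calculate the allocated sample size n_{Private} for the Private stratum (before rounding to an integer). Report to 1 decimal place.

214.3

Neyman allocation: nₕ = n·NₕSₕ / Σⱼ NⱼSⱼ.
Σ NⱼSⱼ = 4661·31.7 + 12372·23.8 + 11598·35.7 = 856255.9.
n_{Private} = 1242·4661·31.7 / 856255.9 = 214.3.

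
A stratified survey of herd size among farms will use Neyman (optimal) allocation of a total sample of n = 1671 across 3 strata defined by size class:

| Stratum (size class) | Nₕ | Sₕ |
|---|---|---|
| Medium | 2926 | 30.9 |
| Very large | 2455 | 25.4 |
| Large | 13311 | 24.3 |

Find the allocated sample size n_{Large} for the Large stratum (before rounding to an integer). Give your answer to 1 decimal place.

1135.0

Neyman allocation: nₕ = n·NₕSₕ / Σⱼ NⱼSⱼ.
Σ NⱼSⱼ = 2926·30.9 + 2455·25.4 + 13311·24.3 = 476227.7.
n_{Large} = 1671·13311·24.3 / 476227.7 = 1135.0.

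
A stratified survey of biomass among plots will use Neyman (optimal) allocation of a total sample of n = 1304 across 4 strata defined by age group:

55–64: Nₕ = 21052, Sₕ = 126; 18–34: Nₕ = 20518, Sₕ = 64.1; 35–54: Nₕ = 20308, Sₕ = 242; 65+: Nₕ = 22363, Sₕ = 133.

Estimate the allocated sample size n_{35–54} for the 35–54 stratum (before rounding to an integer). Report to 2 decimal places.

Neyman allocation: nₕ = n·NₕSₕ / Σⱼ NⱼSⱼ.
Σ NⱼSⱼ = 21052·126 + 20518·64.1 + 20308·242 + 22363·133 = 1.1856571 × 10^7.
n_{35–54} = 1304·20308·242 / (1.1856571 × 10^7) = 540.51.

540.51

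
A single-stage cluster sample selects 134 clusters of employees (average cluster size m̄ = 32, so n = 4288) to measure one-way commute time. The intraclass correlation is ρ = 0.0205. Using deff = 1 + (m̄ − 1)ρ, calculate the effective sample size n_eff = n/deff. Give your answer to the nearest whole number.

2622

deff = 1 + (32 − 1)·0.0205 = 1 + 0.6355 = 1.6355.
n_eff = 4288 / 1.6355 = 2622.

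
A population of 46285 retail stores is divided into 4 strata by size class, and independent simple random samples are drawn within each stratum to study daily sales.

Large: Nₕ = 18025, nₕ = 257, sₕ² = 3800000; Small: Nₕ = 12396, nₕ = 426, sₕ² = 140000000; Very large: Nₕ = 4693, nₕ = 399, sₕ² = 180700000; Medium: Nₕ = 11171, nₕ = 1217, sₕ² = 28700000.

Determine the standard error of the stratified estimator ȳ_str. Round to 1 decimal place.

174.5

Var(ȳ_str) = Σₕ Wₕ²(1 − fₕ)sₕ²/nₕ with Wₕ = Nₕ/N, N = 46285.
Large: Wₕ = 0.38943502; term = 0.38943502²·(1 − 0.01425798)·3800000/257 = 2210.4656.
Small: Wₕ = 0.26781895; term = 0.26781895²·(1 − 0.03436592)·140000000/426 = 22762.168.
Very large: Wₕ = 0.10139354; term = 0.10139354²·(1 − 0.08502024)·180700000/399 = 4260.0757.
Medium: Wₕ = 0.24135249; term = 0.24135249²·(1 − 0.10894280)·28700000/1217 = 1224.0537.
Sum = 30456.763.
SE = √(30456.763) = 174.5.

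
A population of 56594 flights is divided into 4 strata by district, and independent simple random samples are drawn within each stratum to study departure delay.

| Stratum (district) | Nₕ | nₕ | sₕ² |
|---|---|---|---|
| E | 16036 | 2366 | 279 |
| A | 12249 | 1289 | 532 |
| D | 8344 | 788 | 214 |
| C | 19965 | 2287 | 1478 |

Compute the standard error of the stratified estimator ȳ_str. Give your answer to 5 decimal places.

Var(ȳ_str) = Σₕ Wₕ²(1 − fₕ)sₕ²/nₕ with Wₕ = Nₕ/N, N = 56594.
E: Wₕ = 0.28335159; term = 0.28335159²·(1 − 0.14754303)·279/2366 = 0.0080707379.
A: Wₕ = 0.21643637; term = 0.21643637²·(1 − 0.10523308)·532/1289 = 0.017299324.
D: Wₕ = 0.14743612; term = 0.14743612²·(1 − 0.09443912)·214/788 = 0.0053458039.
C: Wₕ = 0.35277591; term = 0.35277591²·(1 − 0.11455046)·1478/2287 = 0.071214746.
Sum = 0.10193061.
SE = √(0.10193061) = 0.31927.

0.31927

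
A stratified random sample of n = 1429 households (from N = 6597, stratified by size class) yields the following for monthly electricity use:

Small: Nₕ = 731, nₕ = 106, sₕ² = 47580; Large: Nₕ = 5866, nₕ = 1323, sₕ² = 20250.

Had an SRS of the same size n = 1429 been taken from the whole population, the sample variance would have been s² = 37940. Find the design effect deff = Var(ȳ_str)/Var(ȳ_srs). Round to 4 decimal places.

Var(ȳ_str) = Σ Wₕ²(1−fₕ)sₕ²/nₕ with Wₕ = Nₕ/6597:
  Small: (731/6597)²·(1−106/731)·47580/106 = 4.7121922
  Large: (5866/6597)²·(1−1323/5866)·20250/1323 = 9.3725337
  → Var(ȳ_str) = 14.084726.
Var(ȳ_srs) = (1 − 1429/6597)·37940/1429 = 20.798936.
deff = 14.084726 / 20.798936 = 0.6772.

0.6772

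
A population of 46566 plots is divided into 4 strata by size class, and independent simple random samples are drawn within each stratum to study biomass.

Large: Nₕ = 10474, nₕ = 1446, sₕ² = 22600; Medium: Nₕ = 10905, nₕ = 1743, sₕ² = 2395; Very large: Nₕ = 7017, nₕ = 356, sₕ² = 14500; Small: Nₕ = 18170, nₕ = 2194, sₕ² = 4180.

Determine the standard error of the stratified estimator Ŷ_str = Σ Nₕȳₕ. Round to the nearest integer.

Var(Ŷ_str) = Σₕ Nₕ²(1 − fₕ)sₕ²/nₕ.
Large: 10474²·(1 − 1446/10474)·22600/1446 = 1.4778973 × 10^9.
Medium: 10905²·(1 − 1743/10905)·2395/1743 = 1.3728532 × 10^8.
Very large: 7017²·(1 − 356/7017)·14500/356 = 1.9037456 × 10^9.
Small: 18170²·(1 − 2194/18170)·4180/2194 = 5.5304776 × 10^8.
Sum = 4.071976 × 10^9.
SE = √(4.071976 × 10^9) = 63812.

63812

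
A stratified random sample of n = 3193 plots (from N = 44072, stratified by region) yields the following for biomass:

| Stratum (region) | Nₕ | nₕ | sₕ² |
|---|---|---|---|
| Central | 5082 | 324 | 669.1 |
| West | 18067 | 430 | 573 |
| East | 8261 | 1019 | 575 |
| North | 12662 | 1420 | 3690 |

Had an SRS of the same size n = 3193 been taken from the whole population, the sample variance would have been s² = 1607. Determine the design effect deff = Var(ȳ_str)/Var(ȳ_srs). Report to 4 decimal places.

0.9685

Var(ȳ_str) = Σ Wₕ²(1−fₕ)sₕ²/nₕ with Wₕ = Nₕ/44072:
  Central: (5082/44072)²·(1−324/5082)·669.1/324 = 0.025708669
  West: (18067/44072)²·(1−430/18067)·573/430 = 0.2186107
  East: (8261/44072)²·(1−1019/8261)·575/1019 = 0.017380381
  North: (12662/44072)²·(1−1420/12662)·3690/1420 = 0.1904401
  → Var(ȳ_str) = 0.45213985.
Var(ȳ_srs) = (1 − 3193/44072)·1607/3193 = 0.46682538.
deff = 0.45213985 / 0.46682538 = 0.9685.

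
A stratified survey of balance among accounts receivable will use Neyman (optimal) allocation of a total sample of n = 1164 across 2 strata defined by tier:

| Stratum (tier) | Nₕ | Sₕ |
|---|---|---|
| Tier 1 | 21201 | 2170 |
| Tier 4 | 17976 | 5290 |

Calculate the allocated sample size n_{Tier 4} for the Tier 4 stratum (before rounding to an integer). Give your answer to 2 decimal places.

Neyman allocation: nₕ = n·NₕSₕ / Σⱼ NⱼSⱼ.
Σ NⱼSⱼ = 21201·2170 + 17976·5290 = 1.4109921 × 10^8.
n_{Tier 4} = 1164·17976·5290 / (1.4109921 × 10^8) = 784.47.

784.47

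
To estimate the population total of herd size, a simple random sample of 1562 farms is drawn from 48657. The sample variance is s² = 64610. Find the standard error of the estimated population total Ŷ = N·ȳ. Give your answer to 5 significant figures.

Var(Ŷ) = N²·Var(ȳ) = N²·(1 − n/N)·s²/n.
f = 1562/48657 = 0.03210227; Var(ȳ) = 0.96789773·64610/1562 = 40.03577.
Var(Ŷ) = 48657² · 40.03577 = 9.4784832 × 10^10.
SE(Ŷ) = √(9.4784832 × 10^10) = 307870.

307870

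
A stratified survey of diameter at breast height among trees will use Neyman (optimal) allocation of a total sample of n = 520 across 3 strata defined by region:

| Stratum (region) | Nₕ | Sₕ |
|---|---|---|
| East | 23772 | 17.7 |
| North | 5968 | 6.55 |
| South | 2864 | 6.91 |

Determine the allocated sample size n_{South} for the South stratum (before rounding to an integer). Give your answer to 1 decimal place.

Neyman allocation: nₕ = n·NₕSₕ / Σⱼ NⱼSⱼ.
Σ NⱼSⱼ = 23772·17.7 + 5968·6.55 + 2864·6.91 = 479645.04.
n_{South} = 520·2864·6.91 / 479645.04 = 21.5.

21.5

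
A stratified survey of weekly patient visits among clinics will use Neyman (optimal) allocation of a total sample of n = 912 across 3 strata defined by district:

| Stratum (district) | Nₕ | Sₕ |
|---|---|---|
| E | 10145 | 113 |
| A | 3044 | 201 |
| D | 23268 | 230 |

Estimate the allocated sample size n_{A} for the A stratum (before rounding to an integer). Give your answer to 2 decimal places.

Neyman allocation: nₕ = n·NₕSₕ / Σⱼ NⱼSⱼ.
Σ NⱼSⱼ = 10145·113 + 3044·201 + 23268·230 = 7.109869 × 10^6.
n_{A} = 912·3044·201 / (7.109869 × 10^6) = 78.48.

78.48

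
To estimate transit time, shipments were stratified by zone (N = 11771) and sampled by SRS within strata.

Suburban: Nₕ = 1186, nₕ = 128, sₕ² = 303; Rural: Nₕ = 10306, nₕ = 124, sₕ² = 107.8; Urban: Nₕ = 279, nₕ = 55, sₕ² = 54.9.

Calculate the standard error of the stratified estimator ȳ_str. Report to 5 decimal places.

0.82480

Var(ȳ_str) = Σₕ Wₕ²(1 − fₕ)sₕ²/nₕ with Wₕ = Nₕ/N, N = 11771.
Suburban: Wₕ = 0.10075610; term = 0.10075610²·(1 − 0.10792580)·303/128 = 0.021437607.
Rural: Wₕ = 0.87554159; term = 0.87554159²·(1 − 0.01203183)·107.8/124 = 0.65840571.
Urban: Wₕ = 0.02370232; term = 0.02370232²·(1 − 0.19713262)·54.9/55 = 4.5023075 × 10^-4.
Sum = 0.68029355.
SE = √(0.68029355) = 0.82480.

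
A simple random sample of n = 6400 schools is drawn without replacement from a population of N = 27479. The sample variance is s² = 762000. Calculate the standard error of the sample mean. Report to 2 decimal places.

Under SRS without replacement, Var(ȳ) = (1 − f)·s²/n with f = n/N = 6400/27479 = 0.23290513.
Var(ȳ) = (1 − 0.23290513)·762000/6400 = 0.76709487·119.0625 = 91.332233.
SE(ȳ) = √(91.332233) = 9.56.

9.56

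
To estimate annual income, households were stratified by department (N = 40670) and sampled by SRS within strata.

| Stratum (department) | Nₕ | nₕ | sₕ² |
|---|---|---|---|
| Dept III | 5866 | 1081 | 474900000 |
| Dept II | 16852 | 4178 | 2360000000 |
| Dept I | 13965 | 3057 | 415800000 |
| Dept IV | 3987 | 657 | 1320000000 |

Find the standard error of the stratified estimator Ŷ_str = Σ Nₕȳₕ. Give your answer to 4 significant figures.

Var(Ŷ_str) = Σₕ Nₕ²(1 − fₕ)sₕ²/nₕ.
Dept III: 5866²·(1 − 1081/5866)·474900000/1081 = 1.2331062 × 10^13.
Dept II: 16852²·(1 − 4178/16852)·2360000000/4178 = 1.2064483 × 10^14.
Dept I: 13965²·(1 − 3057/13965)·415800000/3057 = 2.0719302 × 10^13.
Dept IV: 3987²·(1 − 657/3987)·1320000000/657 = 2.6674668 × 10^13.
Sum = 1.8036986 × 10^14.
SE = √(1.8036986 × 10^14) = 1.343 × 10^7.

1.343 × 10^7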